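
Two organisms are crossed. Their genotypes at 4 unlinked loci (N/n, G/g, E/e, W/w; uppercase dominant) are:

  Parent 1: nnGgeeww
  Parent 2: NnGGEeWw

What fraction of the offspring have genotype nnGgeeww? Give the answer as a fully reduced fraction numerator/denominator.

nnGgeeww gametes: nGew×8, ngew×8
NnGGEeWw gametes: NGEW×2, NGEw×2, NGeW×2, NGew×2, nGEW×2, nGEw×2, nGeW×2, nGew×2
nnGgeeww×NnGGEeWw grid (16·16=256): NnGGEeWw=16 NnGGEeww=16 NnGGeeWw=16 NnGGeeww=16 NnGgEeWw=16 NnGgEeww=16 NnGgeeWw=16 NnGgeeww=16 nnGGEeWw=16 nnGGEeww=16 nnGGeeWw=16 nnGGeeww=16 nnGgEeWw=16 nnGgEeww=16 nnGgeeWw=16 nnGgeeww=16
nnGgeeww hits 16/256; gcd=16; 16÷16/256÷16 = 1/16

P(nnGgeeww) = 1/16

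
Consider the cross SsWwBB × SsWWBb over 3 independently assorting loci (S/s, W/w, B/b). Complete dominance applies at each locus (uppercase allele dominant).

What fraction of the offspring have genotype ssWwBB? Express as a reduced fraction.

P(ssWwBB) = 1/16

SsWwBB gametes: SWB×2, SwB×2, sWB×2, swB×2
SsWWBb gametes: SWB×2, SWb×2, sWB×2, sWb×2
SsWwBB×SsWWBb grid (8·8=64): SSWWBB=4 SSWWBb=4 SSWwBB=4 SSWwBb=4 SsWWBB=8 SsWWBb=8 SsWwBB=8 SsWwBb=8 ssWWBB=4 ssWWBb=4 ssWwBB=4 ssWwBb=4
ssWwBB hits 4/64; gcd=4; 4÷4/64÷4 = 1/16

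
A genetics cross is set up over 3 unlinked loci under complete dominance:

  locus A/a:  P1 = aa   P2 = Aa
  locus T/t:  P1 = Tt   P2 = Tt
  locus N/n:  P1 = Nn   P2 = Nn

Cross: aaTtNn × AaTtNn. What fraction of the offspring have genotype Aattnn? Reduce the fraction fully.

aaTtNn gametes: aTN×2, aTn×2, atN×2, atn×2
AaTtNn gametes: ATN×1, ATn×1, AtN×1, Atn×1, aTN×1, aTn×1, atN×1, atn×1
aaTtNn×AaTtNn grid (8·8=64): AaTTNN=2 AaTTNn=4 AaTTnn=2 AaTtNN=4 AaTtNn=8 AaTtnn=4 AattNN=2 AattNn=4 Aattnn=2 aaTTNN=2 aaTTNn=4 aaTTnn=2 aaTtNN=4 aaTtNn=8 aaTtnn=4 aattNN=2 aattNn=4 aattnn=2
Aattnn hits 2/64; gcd=2; 2÷2/64÷2 = 1/32

P(Aattnn) = 1/32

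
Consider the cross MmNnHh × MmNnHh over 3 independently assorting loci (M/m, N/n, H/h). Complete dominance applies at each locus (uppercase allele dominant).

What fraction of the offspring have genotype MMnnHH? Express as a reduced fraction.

P(MMnnHH) = 1/64

MmNnHh gametes: MNH×1, MNh×1, MnH×1, Mnh×1, mNH×1, mNh×1, mnH×1, mnh×1
MmNnHh gametes: MNH×1, MNh×1, MnH×1, Mnh×1, mNH×1, mNh×1, mnH×1, mnh×1
MmNnHh×MmNnHh grid (8·8=64): MMNNHH=1 MMNNHh=2 MMNNhh=1 MMNnHH=2 MMNnHh=4 MMNnhh=2 MMnnHH=1 MMnnHh=2 MMnnhh=1 MmNNHH=2 MmNNHh=4 MmNNhh=2 MmNnHH=4 MmNnHh=8 MmNnhh=4 MmnnHH=2 MmnnHh=4 Mmnnhh=2 mmNNHH=1 mmNNHh=2 mmNNhh=1 mmNnHH=2 mmNnHh=4 mmNnhh=2 mmnnHH=1 mmnnHh=2 mmnnhh=1
MMnnHH hits 1/64; gcd=1; 1÷1/64÷1 = 1/64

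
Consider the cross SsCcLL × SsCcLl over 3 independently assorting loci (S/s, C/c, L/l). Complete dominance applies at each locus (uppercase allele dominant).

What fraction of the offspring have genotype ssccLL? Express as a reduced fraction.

P(ssccLL) = 1/32

SsCcLL gametes: SCL×2, ScL×2, sCL×2, scL×2
SsCcLl gametes: SCL×1, SCl×1, ScL×1, Scl×1, sCL×1, sCl×1, scL×1, scl×1
SsCcLL×SsCcLl grid (8·8=64): SSCCLL=2 SSCCLl=2 SSCcLL=4 SSCcLl=4 SSccLL=2 SSccLl=2 SsCCLL=4 SsCCLl=4 SsCcLL=8 SsCcLl=8 SsccLL=4 SsccLl=4 ssCCLL=2 ssCCLl=2 ssCcLL=4 ssCcLl=4 ssccLL=2 ssccLl=2
ssccLL hits 2/64; gcd=2; 2÷2/64÷2 = 1/32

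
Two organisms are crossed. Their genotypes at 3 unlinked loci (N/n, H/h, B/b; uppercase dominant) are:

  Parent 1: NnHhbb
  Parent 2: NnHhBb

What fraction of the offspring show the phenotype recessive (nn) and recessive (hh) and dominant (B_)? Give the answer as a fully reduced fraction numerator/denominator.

NnHhbb gametes: NHb×2, Nhb×2, nHb×2, nhb×2
NnHhBb gametes: NHB×1, NHb×1, NhB×1, Nhb×1, nHB×1, nHb×1, nhB×1, nhb×1
NnHhbb×NnHhBb grid (8·8=64): NNHHBb=2 NNHHbb=2 NNHhBb=4 NNHhbb=4 NNhhBb=2 NNhhbb=2 NnHHBb=4 NnHHbb=4 NnHhBb=8 NnHhbb=8 NnhhBb=4 Nnhhbb=4 nnHHBb=2 nnHHbb=2 nnHhBb=4 nnHhbb=4 nnhhBb=2 nnhhbb=2
nn hh B_ hits 2/64; gcd=2; 2÷2/64÷2 = 1/32

P(nn hh B_) = 1/32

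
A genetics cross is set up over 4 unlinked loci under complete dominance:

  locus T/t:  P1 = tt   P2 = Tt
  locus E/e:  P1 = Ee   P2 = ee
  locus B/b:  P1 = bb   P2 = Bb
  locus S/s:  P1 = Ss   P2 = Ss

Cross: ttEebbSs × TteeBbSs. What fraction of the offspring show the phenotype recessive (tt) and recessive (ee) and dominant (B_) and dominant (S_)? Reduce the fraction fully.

P(tt ee B_ S_) = 3/32

ttEebbSs gametes: tEbS×4, tEbs×4, tebS×4, tebs×4
TteeBbSs gametes: TeBS×2, TeBs×2, TebS×2, Tebs×2, teBS×2, teBs×2, tebS×2, tebs×2
ttEebbSs×TteeBbSs grid (16·16=256): TtEeBbSS=8 TtEeBbSs=16 TtEeBbss=8 TtEebbSS=8 TtEebbSs=16 TtEebbss=8 TteeBbSS=8 TteeBbSs=16 TteeBbss=8 TteebbSS=8 TteebbSs=16 Tteebbss=8 ttEeBbSS=8 ttEeBbSs=16 ttEeBbss=8 ttEebbSS=8 ttEebbSs=16 ttEebbss=8 tteeBbSS=8 tteeBbSs=16 tteeBbss=8 tteebbSS=8 tteebbSs=16 tteebbss=8
tt ee B_ S_ hits 24/256; gcd=8; 24÷8/256÷8 = 3/32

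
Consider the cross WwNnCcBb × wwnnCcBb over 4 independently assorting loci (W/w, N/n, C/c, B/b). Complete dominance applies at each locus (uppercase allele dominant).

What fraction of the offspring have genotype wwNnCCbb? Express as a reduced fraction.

P(wwNnCCbb) = 1/64

WwNnCcBb gametes: WNCB×1, WNCb×1, WNcB×1, WNcb×1, WnCB×1, WnCb×1, WncB×1, Wncb×1, wNCB×1, wNCb×1, wNcB×1, wNcb×1, wnCB×1, wnCb×1, wncB×1, wncb×1
wwnnCcBb gametes: wnCB×4, wnCb×4, wncB×4, wncb×4
WwNnCcBb×wwnnCcBb grid (16·16=256): WwNnCCBB=4 WwNnCCBb=8 WwNnCCbb=4 WwNnCcBB=8 WwNnCcBb=16 WwNnCcbb=8 WwNnccBB=4 WwNnccBb=8 WwNnccbb=4 WwnnCCBB=4 WwnnCCBb=8 WwnnCCbb=4 WwnnCcBB=8 WwnnCcBb=16 WwnnCcbb=8 WwnnccBB=4 WwnnccBb=8 Wwnnccbb=4 wwNnCCBB=4 wwNnCCBb=8 wwNnCCbb=4 wwNnCcBB=8 wwNnCcBb=16 wwNnCcbb=8 wwNnccBB=4 wwNnccBb=8 wwNnccbb=4 wwnnCCBB=4 wwnnCCBb=8 wwnnCCbb=4 wwnnCcBB=8 wwnnCcBb=16 wwnnCcbb=8 wwnnccBB=4 wwnnccBb=8 wwnnccbb=4
wwNnCCbb hits 4/256; gcd=4; 4÷4/256÷4 = 1/64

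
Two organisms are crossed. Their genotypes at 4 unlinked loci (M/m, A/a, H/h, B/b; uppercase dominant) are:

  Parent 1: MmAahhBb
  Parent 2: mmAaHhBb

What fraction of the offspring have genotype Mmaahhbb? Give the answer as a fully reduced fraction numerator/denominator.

MmAahhBb gametes: MAhB×2, MAhb×2, MahB×2, Mahb×2, mAhB×2, mAhb×2, mahB×2, mahb×2
mmAaHhBb gametes: mAHB×2, mAHb×2, mAhB×2, mAhb×2, maHB×2, maHb×2, mahB×2, mahb×2
MmAahhBb×mmAaHhBb grid (16·16=256): MmAAHhBB=4 MmAAHhBb=8 MmAAHhbb=4 MmAAhhBB=4 MmAAhhBb=8 MmAAhhbb=4 MmAaHhBB=8 MmAaHhBb=16 MmAaHhbb=8 MmAahhBB=8 MmAahhBb=16 MmAahhbb=8 MmaaHhBB=4 MmaaHhBb=8 MmaaHhbb=4 MmaahhBB=4 MmaahhBb=8 Mmaahhbb=4 mmAAHhBB=4 mmAAHhBb=8 mmAAHhbb=4 mmAAhhBB=4 mmAAhhBb=8 mmAAhhbb=4 mmAaHhBB=8 mmAaHhBb=16 mmAaHhbb=8 mmAahhBB=8 mmAahhBb=16 mmAahhbb=8 mmaaHhBB=4 mmaaHhBb=8 mmaaHhbb=4 mmaahhBB=4 mmaahhBb=8 mmaahhbb=4
Mmaahhbb hits 4/256; gcd=4; 4÷4/256÷4 = 1/64

P(Mmaahhbb) = 1/64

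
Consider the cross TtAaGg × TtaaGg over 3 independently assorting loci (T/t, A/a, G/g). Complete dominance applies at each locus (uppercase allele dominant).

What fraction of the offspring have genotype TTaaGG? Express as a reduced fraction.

TtAaGg gametes: TAG×1, TAg×1, TaG×1, Tag×1, tAG×1, tAg×1, taG×1, tag×1
TtaaGg gametes: TaG×2, Tag×2, taG×2, tag×2
TtAaGg×TtaaGg grid (8·8=64): TTAaGG=2 TTAaGg=4 TTAagg=2 TTaaGG=2 TTaaGg=4 TTaagg=2 TtAaGG=4 TtAaGg=8 TtAagg=4 TtaaGG=4 TtaaGg=8 Ttaagg=4 ttAaGG=2 ttAaGg=4 ttAagg=2 ttaaGG=2 ttaaGg=4 ttaagg=2
TTaaGG hits 2/64; gcd=2; 2÷2/64÷2 = 1/32

P(TTaaGG) = 1/32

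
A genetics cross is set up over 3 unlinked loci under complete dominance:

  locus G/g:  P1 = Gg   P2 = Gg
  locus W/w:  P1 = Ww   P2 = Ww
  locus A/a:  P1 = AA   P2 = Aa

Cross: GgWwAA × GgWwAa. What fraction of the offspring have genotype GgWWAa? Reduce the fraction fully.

P(GgWWAa) = 1/16

GgWwAA gametes: GWA×2, GwA×2, gWA×2, gwA×2
GgWwAa gametes: GWA×1, GWa×1, GwA×1, Gwa×1, gWA×1, gWa×1, gwA×1, gwa×1
GgWwAA×GgWwAa grid (8·8=64): GGWWAA=2 GGWWAa=2 GGWwAA=4 GGWwAa=4 GGwwAA=2 GGwwAa=2 GgWWAA=4 GgWWAa=4 GgWwAA=8 GgWwAa=8 GgwwAA=4 GgwwAa=4 ggWWAA=2 ggWWAa=2 ggWwAA=4 ggWwAa=4 ggwwAA=2 ggwwAa=2
GgWWAa hits 4/64; gcd=4; 4÷4/64÷4 = 1/16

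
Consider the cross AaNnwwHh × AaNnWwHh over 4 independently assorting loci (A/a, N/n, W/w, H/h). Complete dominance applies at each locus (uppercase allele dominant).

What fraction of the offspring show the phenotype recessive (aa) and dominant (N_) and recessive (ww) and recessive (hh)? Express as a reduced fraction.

P(aa N_ ww hh) = 3/128

AaNnwwHh gametes: ANwH×2, ANwh×2, AnwH×2, Anwh×2, aNwH×2, aNwh×2, anwH×2, anwh×2
AaNnWwHh gametes: ANWH×1, ANWh×1, ANwH×1, ANwh×1, AnWH×1, AnWh×1, AnwH×1, Anwh×1, aNWH×1, aNWh×1, aNwH×1, aNwh×1, anWH×1, anWh×1, anwH×1, anwh×1
AaNnwwHh×AaNnWwHh grid (16·16=256): AANNWwHH=2 AANNWwHh=4 AANNWwhh=2 AANNwwHH=2 AANNwwHh=4 AANNwwhh=2 AANnWwHH=4 AANnWwHh=8 AANnWwhh=4 AANnwwHH=4 AANnwwHh=8 AANnwwhh=4 AAnnWwHH=2 AAnnWwHh=4 AAnnWwhh=2 AAnnwwHH=2 AAnnwwHh=4 AAnnwwhh=2 AaNNWwHH=4 AaNNWwHh=8 AaNNWwhh=4 AaNNwwHH=4 AaNNwwHh=8 AaNNwwhh=4 AaNnWwHH=8 AaNnWwHh=16 AaNnWwhh=8 AaNnwwHH=8 AaNnwwHh=16 AaNnwwhh=8 AannWwHH=4 AannWwHh=8 AannWwhh=4 AannwwHH=4 AannwwHh=8 Aannwwhh=4 aaNNWwHH=2 aaNNWwHh=4 aaNNWwhh=2 aaNNwwHH=2 aaNNwwHh=4 aaNNwwhh=2 aaNnWwHH=4 aaNnWwHh=8 aaNnWwhh=4 aaNnwwHH=4 aaNnwwHh=8 aaNnwwhh=4 aannWwHH=2 aannWwHh=4 aannWwhh=2 aannwwHH=2 aannwwHh=4 aannwwhh=2
aa N_ ww hh hits 6/256; gcd=2; 6÷2/256÷2 = 3/128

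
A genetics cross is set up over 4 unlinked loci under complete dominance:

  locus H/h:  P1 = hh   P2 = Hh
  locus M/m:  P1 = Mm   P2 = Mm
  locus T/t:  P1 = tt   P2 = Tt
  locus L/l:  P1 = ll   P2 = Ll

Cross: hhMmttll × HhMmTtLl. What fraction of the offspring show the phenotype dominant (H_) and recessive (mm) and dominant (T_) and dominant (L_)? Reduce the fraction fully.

P(H_ mm T_ L_) = 1/32

hhMmttll gametes: hMtl×8, hmtl×8
HhMmTtLl gametes: HMTL×1, HMTl×1, HMtL×1, HMtl×1, HmTL×1, HmTl×1, HmtL×1, Hmtl×1, hMTL×1, hMTl×1, hMtL×1, hMtl×1, hmTL×1, hmTl×1, hmtL×1, hmtl×1
hhMmttll×HhMmTtLl grid (16·16=256): HhMMTtLl=8 HhMMTtll=8 HhMMttLl=8 HhMMttll=8 HhMmTtLl=16 HhMmTtll=16 HhMmttLl=16 HhMmttll=16 HhmmTtLl=8 HhmmTtll=8 HhmmttLl=8 Hhmmttll=8 hhMMTtLl=8 hhMMTtll=8 hhMMttLl=8 hhMMttll=8 hhMmTtLl=16 hhMmTtll=16 hhMmttLl=16 hhMmttll=16 hhmmTtLl=8 hhmmTtll=8 hhmmttLl=8 hhmmttll=8
H_ mm T_ L_ hits 8/256; gcd=8; 8÷8/256÷8 = 1/32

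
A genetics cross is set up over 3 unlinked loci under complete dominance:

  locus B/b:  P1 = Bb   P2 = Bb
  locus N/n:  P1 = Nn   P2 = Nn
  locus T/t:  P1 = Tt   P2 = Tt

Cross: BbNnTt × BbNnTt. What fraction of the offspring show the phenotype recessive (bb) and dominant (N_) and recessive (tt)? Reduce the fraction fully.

P(bb N_ tt) = 3/64

BbNnTt gametes: BNT×1, BNt×1, BnT×1, Bnt×1, bNT×1, bNt×1, bnT×1, bnt×1
BbNnTt gametes: BNT×1, BNt×1, BnT×1, Bnt×1, bNT×1, bNt×1, bnT×1, bnt×1
BbNnTt×BbNnTt grid (8·8=64): BBNNTT=1 BBNNTt=2 BBNNtt=1 BBNnTT=2 BBNnTt=4 BBNntt=2 BBnnTT=1 BBnnTt=2 BBnntt=1 BbNNTT=2 BbNNTt=4 BbNNtt=2 BbNnTT=4 BbNnTt=8 BbNntt=4 BbnnTT=2 BbnnTt=4 Bbnntt=2 bbNNTT=1 bbNNTt=2 bbNNtt=1 bbNnTT=2 bbNnTt=4 bbNntt=2 bbnnTT=1 bbnnTt=2 bbnntt=1
bb N_ tt hits 3/64; gcd=1; 3÷1/64÷1 = 3/64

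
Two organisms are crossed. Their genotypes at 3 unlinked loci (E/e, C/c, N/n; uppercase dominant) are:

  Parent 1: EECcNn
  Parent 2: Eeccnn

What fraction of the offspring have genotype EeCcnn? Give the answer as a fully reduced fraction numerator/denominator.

P(EeCcnn) = 1/8

EECcNn gametes: ECN×2, ECn×2, EcN×2, Ecn×2
Eeccnn gametes: Ecn×4, ecn×4
EECcNn×Eeccnn grid (8·8=64): EECcNn=8 EECcnn=8 EEccNn=8 EEccnn=8 EeCcNn=8 EeCcnn=8 EeccNn=8 Eeccnn=8
EeCcnn hits 8/64; gcd=8; 8÷8/64÷8 = 1/8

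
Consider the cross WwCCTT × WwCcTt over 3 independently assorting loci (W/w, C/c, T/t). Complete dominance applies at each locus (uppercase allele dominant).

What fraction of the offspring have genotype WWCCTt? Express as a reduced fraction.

WwCCTT gametes: WCT×4, wCT×4
WwCcTt gametes: WCT×1, WCt×1, WcT×1, Wct×1, wCT×1, wCt×1, wcT×1, wct×1
WwCCTT×WwCcTt grid (8·8=64): WWCCTT=4 WWCCTt=4 WWCcTT=4 WWCcTt=4 WwCCTT=8 WwCCTt=8 WwCcTT=8 WwCcTt=8 wwCCTT=4 wwCCTt=4 wwCcTT=4 wwCcTt=4
WWCCTt hits 4/64; gcd=4; 4÷4/64÷4 = 1/16

P(WWCCTt) = 1/16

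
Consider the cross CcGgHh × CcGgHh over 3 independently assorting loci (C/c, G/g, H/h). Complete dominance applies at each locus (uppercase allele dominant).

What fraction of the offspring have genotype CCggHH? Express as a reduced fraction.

P(CCggHH) = 1/64

CcGgHh gametes: CGH×1, CGh×1, CgH×1, Cgh×1, cGH×1, cGh×1, cgH×1, cgh×1
CcGgHh gametes: CGH×1, CGh×1, CgH×1, Cgh×1, cGH×1, cGh×1, cgH×1, cgh×1
CcGgHh×CcGgHh grid (8·8=64): CCGGHH=1 CCGGHh=2 CCGGhh=1 CCGgHH=2 CCGgHh=4 CCGghh=2 CCggHH=1 CCggHh=2 CCgghh=1 CcGGHH=2 CcGGHh=4 CcGGhh=2 CcGgHH=4 CcGgHh=8 CcGghh=4 CcggHH=2 CcggHh=4 Ccgghh=2 ccGGHH=1 ccGGHh=2 ccGGhh=1 ccGgHH=2 ccGgHh=4 ccGghh=2 ccggHH=1 ccggHh=2 ccgghh=1
CCggHH hits 1/64; gcd=1; 1÷1/64÷1 = 1/64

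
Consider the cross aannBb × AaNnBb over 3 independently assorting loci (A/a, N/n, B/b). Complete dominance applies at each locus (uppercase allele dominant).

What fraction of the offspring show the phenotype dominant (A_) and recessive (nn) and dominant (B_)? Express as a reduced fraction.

P(A_ nn B_) = 3/16

aannBb gametes: anB×4, anb×4
AaNnBb gametes: ANB×1, ANb×1, AnB×1, Anb×1, aNB×1, aNb×1, anB×1, anb×1
aannBb×AaNnBb grid (8·8=64): AaNnBB=4 AaNnBb=8 AaNnbb=4 AannBB=4 AannBb=8 Aannbb=4 aaNnBB=4 aaNnBb=8 aaNnbb=4 aannBB=4 aannBb=8 aannbb=4
A_ nn B_ hits 12/64; gcd=4; 12÷4/64÷4 = 3/16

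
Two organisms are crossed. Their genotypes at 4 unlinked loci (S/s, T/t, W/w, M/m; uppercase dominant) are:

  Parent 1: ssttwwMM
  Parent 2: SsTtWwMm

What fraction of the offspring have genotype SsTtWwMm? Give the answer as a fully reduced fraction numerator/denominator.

ssttwwMM gametes: stwM×16
SsTtWwMm gametes: STWM×1, STWm×1, STwM×1, STwm×1, StWM×1, StWm×1, StwM×1, Stwm×1, sTWM×1, sTWm×1, sTwM×1, sTwm×1, stWM×1, stWm×1, stwM×1, stwm×1
ssttwwMM×SsTtWwMm grid (16·16=256): SsTtWwMM=16 SsTtWwMm=16 SsTtwwMM=16 SsTtwwMm=16 SsttWwMM=16 SsttWwMm=16 SsttwwMM=16 SsttwwMm=16 ssTtWwMM=16 ssTtWwMm=16 ssTtwwMM=16 ssTtwwMm=16 ssttWwMM=16 ssttWwMm=16 ssttwwMM=16 ssttwwMm=16
SsTtWwMm hits 16/256; gcd=16; 16÷16/256÷16 = 1/16

P(SsTtWwMm) = 1/16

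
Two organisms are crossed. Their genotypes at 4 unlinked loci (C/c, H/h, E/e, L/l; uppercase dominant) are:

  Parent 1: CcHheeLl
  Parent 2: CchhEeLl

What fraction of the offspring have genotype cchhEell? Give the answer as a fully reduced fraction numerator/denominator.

CcHheeLl gametes: CHeL×2, CHel×2, CheL×2, Chel×2, cHeL×2, cHel×2, cheL×2, chel×2
CchhEeLl gametes: ChEL×2, ChEl×2, CheL×2, Chel×2, chEL×2, chEl×2, cheL×2, chel×2
CcHheeLl×CchhEeLl grid (16·16=256): CCHhEeLL=4 CCHhEeLl=8 CCHhEell=4 CCHheeLL=4 CCHheeLl=8 CCHheell=4 CChhEeLL=4 CChhEeLl=8 CChhEell=4 CChheeLL=4 CChheeLl=8 CChheell=4 CcHhEeLL=8 CcHhEeLl=16 CcHhEell=8 CcHheeLL=8 CcHheeLl=16 CcHheell=8 CchhEeLL=8 CchhEeLl=16 CchhEell=8 CchheeLL=8 CchheeLl=16 Cchheell=8 ccHhEeLL=4 ccHhEeLl=8 ccHhEell=4 ccHheeLL=4 ccHheeLl=8 ccHheell=4 cchhEeLL=4 cchhEeLl=8 cchhEell=4 cchheeLL=4 cchheeLl=8 cchheell=4
cchhEell hits 4/256; gcd=4; 4÷4/256÷4 = 1/64

P(cchhEell) = 1/64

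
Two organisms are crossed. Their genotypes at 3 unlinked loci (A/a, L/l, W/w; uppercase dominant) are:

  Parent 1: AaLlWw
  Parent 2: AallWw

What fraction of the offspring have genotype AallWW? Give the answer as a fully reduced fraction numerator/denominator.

AaLlWw gametes: ALW×1, ALw×1, AlW×1, Alw×1, aLW×1, aLw×1, alW×1, alw×1
AallWw gametes: AlW×2, Alw×2, alW×2, alw×2
AaLlWw×AallWw grid (8·8=64): AALlWW=2 AALlWw=4 AALlww=2 AAllWW=2 AAllWw=4 AAllww=2 AaLlWW=4 AaLlWw=8 AaLlww=4 AallWW=4 AallWw=8 Aallww=4 aaLlWW=2 aaLlWw=4 aaLlww=2 aallWW=2 aallWw=4 aallww=2
AallWW hits 4/64; gcd=4; 4÷4/64÷4 = 1/16

P(AallWW) = 1/16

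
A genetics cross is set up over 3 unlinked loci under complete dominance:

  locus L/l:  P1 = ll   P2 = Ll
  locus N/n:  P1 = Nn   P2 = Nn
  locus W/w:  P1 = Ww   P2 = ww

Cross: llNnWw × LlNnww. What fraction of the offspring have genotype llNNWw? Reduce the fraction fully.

llNnWw gametes: lNW×2, lNw×2, lnW×2, lnw×2
LlNnww gametes: LNw×2, Lnw×2, lNw×2, lnw×2
llNnWw×LlNnww grid (8·8=64): LlNNWw=4 LlNNww=4 LlNnWw=8 LlNnww=8 LlnnWw=4 Llnnww=4 llNNWw=4 llNNww=4 llNnWw=8 llNnww=8 llnnWw=4 llnnww=4
llNNWw hits 4/64; gcd=4; 4÷4/64÷4 = 1/16

P(llNNWw) = 1/16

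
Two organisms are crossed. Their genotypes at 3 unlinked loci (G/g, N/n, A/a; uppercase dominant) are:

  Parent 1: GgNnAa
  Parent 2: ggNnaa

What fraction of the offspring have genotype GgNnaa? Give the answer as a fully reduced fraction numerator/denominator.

GgNnAa gametes: GNA×1, GNa×1, GnA×1, Gna×1, gNA×1, gNa×1, gnA×1, gna×1
ggNnaa gametes: gNa×4, gna×4
GgNnAa×ggNnaa grid (8·8=64): GgNNAa=4 GgNNaa=4 GgNnAa=8 GgNnaa=8 GgnnAa=4 Ggnnaa=4 ggNNAa=4 ggNNaa=4 ggNnAa=8 ggNnaa=8 ggnnAa=4 ggnnaa=4
GgNnaa hits 8/64; gcd=8; 8÷8/64÷8 = 1/8

P(GgNnaa) = 1/8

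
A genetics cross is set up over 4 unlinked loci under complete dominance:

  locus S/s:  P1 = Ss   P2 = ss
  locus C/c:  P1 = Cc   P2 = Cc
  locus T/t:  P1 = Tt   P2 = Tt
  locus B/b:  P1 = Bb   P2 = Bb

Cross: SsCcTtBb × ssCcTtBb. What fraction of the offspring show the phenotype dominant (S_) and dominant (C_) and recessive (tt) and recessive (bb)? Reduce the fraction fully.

P(S_ C_ tt bb) = 3/128

SsCcTtBb gametes: SCTB×1, SCTb×1, SCtB×1, SCtb×1, ScTB×1, ScTb×1, SctB×1, Sctb×1, sCTB×1, sCTb×1, sCtB×1, sCtb×1, scTB×1, scTb×1, sctB×1, sctb×1
ssCcTtBb gametes: sCTB×2, sCTb×2, sCtB×2, sCtb×2, scTB×2, scTb×2, sctB×2, sctb×2
SsCcTtBb×ssCcTtBb grid (16·16=256): SsCCTTBB=2 SsCCTTBb=4 SsCCTTbb=2 SsCCTtBB=4 SsCCTtBb=8 SsCCTtbb=4 SsCCttBB=2 SsCCttBb=4 SsCCttbb=2 SsCcTTBB=4 SsCcTTBb=8 SsCcTTbb=4 SsCcTtBB=8 SsCcTtBb=16 SsCcTtbb=8 SsCcttBB=4 SsCcttBb=8 SsCcttbb=4 SsccTTBB=2 SsccTTBb=4 SsccTTbb=2 SsccTtBB=4 SsccTtBb=8 SsccTtbb=4 SsccttBB=2 SsccttBb=4 Ssccttbb=2 ssCCTTBB=2 ssCCTTBb=4 ssCCTTbb=2 ssCCTtBB=4 ssCCTtBb=8 ssCCTtbb=4 ssCCttBB=2 ssCCttBb=4 ssCCttbb=2 ssCcTTBB=4 ssCcTTBb=8 ssCcTTbb=4 ssCcTtBB=8 ssCcTtBb=16 ssCcTtbb=8 ssCcttBB=4 ssCcttBb=8 ssCcttbb=4 ssccTTBB=2 ssccTTBb=4 ssccTTbb=2 ssccTtBB=4 ssccTtBb=8 ssccTtbb=4 ssccttBB=2 ssccttBb=4 ssccttbb=2
S_ C_ tt bb hits 6/256; gcd=2; 6÷2/256÷2 = 3/128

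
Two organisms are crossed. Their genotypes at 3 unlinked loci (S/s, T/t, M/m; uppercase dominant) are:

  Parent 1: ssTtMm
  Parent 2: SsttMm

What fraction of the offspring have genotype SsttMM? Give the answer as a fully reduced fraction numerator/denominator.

P(SsttMM) = 1/16

ssTtMm gametes: sTM×2, sTm×2, stM×2, stm×2
SsttMm gametes: StM×2, Stm×2, stM×2, stm×2
ssTtMm×SsttMm grid (8·8=64): SsTtMM=4 SsTtMm=8 SsTtmm=4 SsttMM=4 SsttMm=8 Ssttmm=4 ssTtMM=4 ssTtMm=8 ssTtmm=4 ssttMM=4 ssttMm=8 ssttmm=4
SsttMM hits 4/64; gcd=4; 4÷4/64÷4 = 1/16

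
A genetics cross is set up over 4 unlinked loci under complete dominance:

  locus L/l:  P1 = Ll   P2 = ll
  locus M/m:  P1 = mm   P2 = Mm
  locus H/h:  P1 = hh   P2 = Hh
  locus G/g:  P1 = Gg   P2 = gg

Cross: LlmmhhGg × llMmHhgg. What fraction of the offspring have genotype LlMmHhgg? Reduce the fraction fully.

LlmmhhGg gametes: LmhG×4, Lmhg×4, lmhG×4, lmhg×4
llMmHhgg gametes: lMHg×4, lMhg×4, lmHg×4, lmhg×4
LlmmhhGg×llMmHhgg grid (16·16=256): LlMmHhGg=16 LlMmHhgg=16 LlMmhhGg=16 LlMmhhgg=16 LlmmHhGg=16 LlmmHhgg=16 LlmmhhGg=16 Llmmhhgg=16 llMmHhGg=16 llMmHhgg=16 llMmhhGg=16 llMmhhgg=16 llmmHhGg=16 llmmHhgg=16 llmmhhGg=16 llmmhhgg=16
LlMmHhgg hits 16/256; gcd=16; 16÷16/256÷16 = 1/16

P(LlMmHhgg) = 1/16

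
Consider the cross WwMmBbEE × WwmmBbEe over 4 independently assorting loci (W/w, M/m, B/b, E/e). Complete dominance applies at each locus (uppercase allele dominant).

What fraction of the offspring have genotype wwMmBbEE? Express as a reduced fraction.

WwMmBbEE gametes: WMBE×2, WMbE×2, WmBE×2, WmbE×2, wMBE×2, wMbE×2, wmBE×2, wmbE×2
WwmmBbEe gametes: WmBE×2, WmBe×2, WmbE×2, Wmbe×2, wmBE×2, wmBe×2, wmbE×2, wmbe×2
WwMmBbEE×WwmmBbEe grid (16·16=256): WWMmBBEE=4 WWMmBBEe=4 WWMmBbEE=8 WWMmBbEe=8 WWMmbbEE=4 WWMmbbEe=4 WWmmBBEE=4 WWmmBBEe=4 WWmmBbEE=8 WWmmBbEe=8 WWmmbbEE=4 WWmmbbEe=4 WwMmBBEE=8 WwMmBBEe=8 WwMmBbEE=16 WwMmBbEe=16 WwMmbbEE=8 WwMmbbEe=8 WwmmBBEE=8 WwmmBBEe=8 WwmmBbEE=16 WwmmBbEe=16 WwmmbbEE=8 WwmmbbEe=8 wwMmBBEE=4 wwMmBBEe=4 wwMmBbEE=8 wwMmBbEe=8 wwMmbbEE=4 wwMmbbEe=4 wwmmBBEE=4 wwmmBBEe=4 wwmmBbEE=8 wwmmBbEe=8 wwmmbbEE=4 wwmmbbEe=4
wwMmBbEE hits 8/256; gcd=8; 8÷8/256÷8 = 1/32

P(wwMmBbEE) = 1/32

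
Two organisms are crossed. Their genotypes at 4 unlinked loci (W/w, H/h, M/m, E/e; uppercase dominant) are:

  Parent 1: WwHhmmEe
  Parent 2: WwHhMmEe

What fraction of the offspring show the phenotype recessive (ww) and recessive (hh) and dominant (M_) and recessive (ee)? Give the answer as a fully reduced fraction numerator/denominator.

P(ww hh M_ ee) = 1/128

WwHhmmEe gametes: WHmE×2, WHme×2, WhmE×2, Whme×2, wHmE×2, wHme×2, whmE×2, whme×2
WwHhMmEe gametes: WHME×1, WHMe×1, WHmE×1, WHme×1, WhME×1, WhMe×1, WhmE×1, Whme×1, wHME×1, wHMe×1, wHmE×1, wHme×1, whME×1, whMe×1, whmE×1, whme×1
WwHhmmEe×WwHhMmEe grid (16·16=256): WWHHMmEE=2 WWHHMmEe=4 WWHHMmee=2 WWHHmmEE=2 WWHHmmEe=4 WWHHmmee=2 WWHhMmEE=4 WWHhMmEe=8 WWHhMmee=4 WWHhmmEE=4 WWHhmmEe=8 WWHhmmee=4 WWhhMmEE=2 WWhhMmEe=4 WWhhMmee=2 WWhhmmEE=2 WWhhmmEe=4 WWhhmmee=2 WwHHMmEE=4 WwHHMmEe=8 WwHHMmee=4 WwHHmmEE=4 WwHHmmEe=8 WwHHmmee=4 WwHhMmEE=8 WwHhMmEe=16 WwHhMmee=8 WwHhmmEE=8 WwHhmmEe=16 WwHhmmee=8 WwhhMmEE=4 WwhhMmEe=8 WwhhMmee=4 WwhhmmEE=4 WwhhmmEe=8 Wwhhmmee=4 wwHHMmEE=2 wwHHMmEe=4 wwHHMmee=2 wwHHmmEE=2 wwHHmmEe=4 wwHHmmee=2 wwHhMmEE=4 wwHhMmEe=8 wwHhMmee=4 wwHhmmEE=4 wwHhmmEe=8 wwHhmmee=4 wwhhMmEE=2 wwhhMmEe=4 wwhhMmee=2 wwhhmmEE=2 wwhhmmEe=4 wwhhmmee=2
ww hh M_ ee hits 2/256; gcd=2; 2÷2/256÷2 = 1/128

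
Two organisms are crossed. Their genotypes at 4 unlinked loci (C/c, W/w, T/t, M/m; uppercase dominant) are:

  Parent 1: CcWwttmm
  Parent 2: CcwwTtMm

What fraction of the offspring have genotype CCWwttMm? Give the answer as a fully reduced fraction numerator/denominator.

P(CCWwttMm) = 1/32

CcWwttmm gametes: CWtm×4, Cwtm×4, cWtm×4, cwtm×4
CcwwTtMm gametes: CwTM×2, CwTm×2, CwtM×2, Cwtm×2, cwTM×2, cwTm×2, cwtM×2, cwtm×2
CcWwttmm×CcwwTtMm grid (16·16=256): CCWwTtMm=8 CCWwTtmm=8 CCWwttMm=8 CCWwttmm=8 CCwwTtMm=8 CCwwTtmm=8 CCwwttMm=8 CCwwttmm=8 CcWwTtMm=16 CcWwTtmm=16 CcWwttMm=16 CcWwttmm=16 CcwwTtMm=16 CcwwTtmm=16 CcwwttMm=16 Ccwwttmm=16 ccWwTtMm=8 ccWwTtmm=8 ccWwttMm=8 ccWwttmm=8 ccwwTtMm=8 ccwwTtmm=8 ccwwttMm=8 ccwwttmm=8
CCWwttMm hits 8/256; gcd=8; 8÷8/256÷8 = 1/32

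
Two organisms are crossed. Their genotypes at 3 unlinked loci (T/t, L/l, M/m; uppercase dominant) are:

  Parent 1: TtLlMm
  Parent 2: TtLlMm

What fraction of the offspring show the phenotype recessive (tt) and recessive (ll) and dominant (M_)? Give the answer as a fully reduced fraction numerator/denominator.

TtLlMm gametes: TLM×1, TLm×1, TlM×1, Tlm×1, tLM×1, tLm×1, tlM×1, tlm×1
TtLlMm gametes: TLM×1, TLm×1, TlM×1, Tlm×1, tLM×1, tLm×1, tlM×1, tlm×1
TtLlMm×TtLlMm grid (8·8=64): TTLLMM=1 TTLLMm=2 TTLLmm=1 TTLlMM=2 TTLlMm=4 TTLlmm=2 TTllMM=1 TTllMm=2 TTllmm=1 TtLLMM=2 TtLLMm=4 TtLLmm=2 TtLlMM=4 TtLlMm=8 TtLlmm=4 TtllMM=2 TtllMm=4 Ttllmm=2 ttLLMM=1 ttLLMm=2 ttLLmm=1 ttLlMM=2 ttLlMm=4 ttLlmm=2 ttllMM=1 ttllMm=2 ttllmm=1
tt ll M_ hits 3/64; gcd=1; 3÷1/64÷1 = 3/64

P(tt ll M_) = 3/64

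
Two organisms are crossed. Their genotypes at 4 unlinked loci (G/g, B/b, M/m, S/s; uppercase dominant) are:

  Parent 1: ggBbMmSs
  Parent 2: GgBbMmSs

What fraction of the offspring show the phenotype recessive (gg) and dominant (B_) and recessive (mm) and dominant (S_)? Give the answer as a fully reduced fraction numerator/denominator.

ggBbMmSs gametes: gBMS×2, gBMs×2, gBmS×2, gBms×2, gbMS×2, gbMs×2, gbmS×2, gbms×2
GgBbMmSs gametes: GBMS×1, GBMs×1, GBmS×1, GBms×1, GbMS×1, GbMs×1, GbmS×1, Gbms×1, gBMS×1, gBMs×1, gBmS×1, gBms×1, gbMS×1, gbMs×1, gbmS×1, gbms×1
ggBbMmSs×GgBbMmSs grid (16·16=256): GgBBMMSS=2 GgBBMMSs=4 GgBBMMss=2 GgBBMmSS=4 GgBBMmSs=8 GgBBMmss=4 GgBBmmSS=2 GgBBmmSs=4 GgBBmmss=2 GgBbMMSS=4 GgBbMMSs=8 GgBbMMss=4 GgBbMmSS=8 GgBbMmSs=16 GgBbMmss=8 GgBbmmSS=4 GgBbmmSs=8 GgBbmmss=4 GgbbMMSS=2 GgbbMMSs=4 GgbbMMss=2 GgbbMmSS=4 GgbbMmSs=8 GgbbMmss=4 GgbbmmSS=2 GgbbmmSs=4 Ggbbmmss=2 ggBBMMSS=2 ggBBMMSs=4 ggBBMMss=2 ggBBMmSS=4 ggBBMmSs=8 ggBBMmss=4 ggBBmmSS=2 ggBBmmSs=4 ggBBmmss=2 ggBbMMSS=4 ggBbMMSs=8 ggBbMMss=4 ggBbMmSS=8 ggBbMmSs=16 ggBbMmss=8 ggBbmmSS=4 ggBbmmSs=8 ggBbmmss=4 ggbbMMSS=2 ggbbMMSs=4 ggbbMMss=2 ggbbMmSS=4 ggbbMmSs=8 ggbbMmss=4 ggbbmmSS=2 ggbbmmSs=4 ggbbmmss=2
gg B_ mm S_ hits 18/256; gcd=2; 18÷2/256÷2 = 9/128

P(gg B_ mm S_) = 9/128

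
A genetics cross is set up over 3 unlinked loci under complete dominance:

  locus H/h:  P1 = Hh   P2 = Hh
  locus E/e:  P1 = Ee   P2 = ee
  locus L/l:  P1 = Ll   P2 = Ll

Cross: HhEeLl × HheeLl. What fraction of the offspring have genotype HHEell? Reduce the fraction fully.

HhEeLl gametes: HEL×1, HEl×1, HeL×1, Hel×1, hEL×1, hEl×1, heL×1, hel×1
HheeLl gametes: HeL×2, Hel×2, heL×2, hel×2
HhEeLl×HheeLl grid (8·8=64): HHEeLL=2 HHEeLl=4 HHEell=2 HHeeLL=2 HHeeLl=4 HHeell=2 HhEeLL=4 HhEeLl=8 HhEell=4 HheeLL=4 HheeLl=8 Hheell=4 hhEeLL=2 hhEeLl=4 hhEell=2 hheeLL=2 hheeLl=4 hheell=2
HHEell hits 2/64; gcd=2; 2÷2/64÷2 = 1/32

P(HHEell) = 1/32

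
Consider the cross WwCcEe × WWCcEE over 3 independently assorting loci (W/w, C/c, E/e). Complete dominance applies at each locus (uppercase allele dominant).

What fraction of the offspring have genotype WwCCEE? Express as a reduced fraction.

P(WwCCEE) = 1/16

WwCcEe gametes: WCE×1, WCe×1, WcE×1, Wce×1, wCE×1, wCe×1, wcE×1, wce×1
WWCcEE gametes: WCE×4, WcE×4
WwCcEe×WWCcEE grid (8·8=64): WWCCEE=4 WWCCEe=4 WWCcEE=8 WWCcEe=8 WWccEE=4 WWccEe=4 WwCCEE=4 WwCCEe=4 WwCcEE=8 WwCcEe=8 WwccEE=4 WwccEe=4
WwCCEE hits 4/64; gcd=4; 4÷4/64÷4 = 1/16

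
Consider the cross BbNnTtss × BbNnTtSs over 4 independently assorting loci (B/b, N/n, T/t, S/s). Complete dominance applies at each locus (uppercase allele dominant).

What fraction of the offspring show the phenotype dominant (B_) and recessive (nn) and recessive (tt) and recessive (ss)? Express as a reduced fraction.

P(B_ nn tt ss) = 3/128

BbNnTtss gametes: BNTs×2, BNts×2, BnTs×2, Bnts×2, bNTs×2, bNts×2, bnTs×2, bnts×2
BbNnTtSs gametes: BNTS×1, BNTs×1, BNtS×1, BNts×1, BnTS×1, BnTs×1, BntS×1, Bnts×1, bNTS×1, bNTs×1, bNtS×1, bNts×1, bnTS×1, bnTs×1, bntS×1, bnts×1
BbNnTtss×BbNnTtSs grid (16·16=256): BBNNTTSs=2 BBNNTTss=2 BBNNTtSs=4 BBNNTtss=4 BBNNttSs=2 BBNNttss=2 BBNnTTSs=4 BBNnTTss=4 BBNnTtSs=8 BBNnTtss=8 BBNnttSs=4 BBNnttss=4 BBnnTTSs=2 BBnnTTss=2 BBnnTtSs=4 BBnnTtss=4 BBnnttSs=2 BBnnttss=2 BbNNTTSs=4 BbNNTTss=4 BbNNTtSs=8 BbNNTtss=8 BbNNttSs=4 BbNNttss=4 BbNnTTSs=8 BbNnTTss=8 BbNnTtSs=16 BbNnTtss=16 BbNnttSs=8 BbNnttss=8 BbnnTTSs=4 BbnnTTss=4 BbnnTtSs=8 BbnnTtss=8 BbnnttSs=4 Bbnnttss=4 bbNNTTSs=2 bbNNTTss=2 bbNNTtSs=4 bbNNTtss=4 bbNNttSs=2 bbNNttss=2 bbNnTTSs=4 bbNnTTss=4 bbNnTtSs=8 bbNnTtss=8 bbNnttSs=4 bbNnttss=4 bbnnTTSs=2 bbnnTTss=2 bbnnTtSs=4 bbnnTtss=4 bbnnttSs=2 bbnnttss=2
B_ nn tt ss hits 6/256; gcd=2; 6÷2/256÷2 = 3/128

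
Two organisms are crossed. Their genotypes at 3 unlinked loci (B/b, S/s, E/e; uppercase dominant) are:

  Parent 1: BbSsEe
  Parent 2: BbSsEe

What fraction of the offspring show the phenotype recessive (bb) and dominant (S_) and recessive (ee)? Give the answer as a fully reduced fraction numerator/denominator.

BbSsEe gametes: BSE×1, BSe×1, BsE×1, Bse×1, bSE×1, bSe×1, bsE×1, bse×1
BbSsEe gametes: BSE×1, BSe×1, BsE×1, Bse×1, bSE×1, bSe×1, bsE×1, bse×1
BbSsEe×BbSsEe grid (8·8=64): BBSSEE=1 BBSSEe=2 BBSSee=1 BBSsEE=2 BBSsEe=4 BBSsee=2 BBssEE=1 BBssEe=2 BBssee=1 BbSSEE=2 BbSSEe=4 BbSSee=2 BbSsEE=4 BbSsEe=8 BbSsee=4 BbssEE=2 BbssEe=4 Bbssee=2 bbSSEE=1 bbSSEe=2 bbSSee=1 bbSsEE=2 bbSsEe=4 bbSsee=2 bbssEE=1 bbssEe=2 bbssee=1
bb S_ ee hits 3/64; gcd=1; 3÷1/64÷1 = 3/64

P(bb S_ ee) = 3/64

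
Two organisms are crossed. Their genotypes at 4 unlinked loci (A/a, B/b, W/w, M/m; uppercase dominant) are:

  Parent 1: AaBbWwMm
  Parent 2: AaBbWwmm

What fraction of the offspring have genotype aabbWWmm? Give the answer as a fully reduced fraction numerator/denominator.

AaBbWwMm gametes: ABWM×1, ABWm×1, ABwM×1, ABwm×1, AbWM×1, AbWm×1, AbwM×1, Abwm×1, aBWM×1, aBWm×1, aBwM×1, aBwm×1, abWM×1, abWm×1, abwM×1, abwm×1
AaBbWwmm gametes: ABWm×2, ABwm×2, AbWm×2, Abwm×2, aBWm×2, aBwm×2, abWm×2, abwm×2
AaBbWwMm×AaBbWwmm grid (16·16=256): AABBWWMm=2 AABBWWmm=2 AABBWwMm=4 AABBWwmm=4 AABBwwMm=2 AABBwwmm=2 AABbWWMm=4 AABbWWmm=4 AABbWwMm=8 AABbWwmm=8 AABbwwMm=4 AABbwwmm=4 AAbbWWMm=2 AAbbWWmm=2 AAbbWwMm=4 AAbbWwmm=4 AAbbwwMm=2 AAbbwwmm=2 AaBBWWMm=4 AaBBWWmm=4 AaBBWwMm=8 AaBBWwmm=8 AaBBwwMm=4 AaBBwwmm=4 AaBbWWMm=8 AaBbWWmm=8 AaBbWwMm=16 AaBbWwmm=16 AaBbwwMm=8 AaBbwwmm=8 AabbWWMm=4 AabbWWmm=4 AabbWwMm=8 AabbWwmm=8 AabbwwMm=4 Aabbwwmm=4 aaBBWWMm=2 aaBBWWmm=2 aaBBWwMm=4 aaBBWwmm=4 aaBBwwMm=2 aaBBwwmm=2 aaBbWWMm=4 aaBbWWmm=4 aaBbWwMm=8 aaBbWwmm=8 aaBbwwMm=4 aaBbwwmm=4 aabbWWMm=2 aabbWWmm=2 aabbWwMm=4 aabbWwmm=4 aabbwwMm=2 aabbwwmm=2
aabbWWmm hits 2/256; gcd=2; 2÷2/256÷2 = 1/128

P(aabbWWmm) = 1/128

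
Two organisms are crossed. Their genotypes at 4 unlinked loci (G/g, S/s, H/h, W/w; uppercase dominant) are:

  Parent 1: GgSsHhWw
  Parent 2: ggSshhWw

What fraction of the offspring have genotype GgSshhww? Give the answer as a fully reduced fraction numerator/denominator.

GgSsHhWw gametes: GSHW×1, GSHw×1, GShW×1, GShw×1, GsHW×1, GsHw×1, GshW×1, Gshw×1, gSHW×1, gSHw×1, gShW×1, gShw×1, gsHW×1, gsHw×1, gshW×1, gshw×1
ggSshhWw gametes: gShW×4, gShw×4, gshW×4, gshw×4
GgSsHhWw×ggSshhWw grid (16·16=256): GgSSHhWW=4 GgSSHhWw=8 GgSSHhww=4 GgSShhWW=4 GgSShhWw=8 GgSShhww=4 GgSsHhWW=8 GgSsHhWw=16 GgSsHhww=8 GgSshhWW=8 GgSshhWw=16 GgSshhww=8 GgssHhWW=4 GgssHhWw=8 GgssHhww=4 GgsshhWW=4 GgsshhWw=8 Ggsshhww=4 ggSSHhWW=4 ggSSHhWw=8 ggSSHhww=4 ggSShhWW=4 ggSShhWw=8 ggSShhww=4 ggSsHhWW=8 ggSsHhWw=16 ggSsHhww=8 ggSshhWW=8 ggSshhWw=16 ggSshhww=8 ggssHhWW=4 ggssHhWw=8 ggssHhww=4 ggsshhWW=4 ggsshhWw=8 ggsshhww=4
GgSshhww hits 8/256; gcd=8; 8÷8/256÷8 = 1/32

P(GgSshhww) = 1/32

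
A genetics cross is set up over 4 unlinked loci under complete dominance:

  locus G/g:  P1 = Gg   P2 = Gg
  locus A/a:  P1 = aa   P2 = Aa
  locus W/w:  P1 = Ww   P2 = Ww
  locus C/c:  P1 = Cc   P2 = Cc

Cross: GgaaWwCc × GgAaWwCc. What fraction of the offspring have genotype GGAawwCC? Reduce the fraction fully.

GgaaWwCc gametes: GaWC×2, GaWc×2, GawC×2, Gawc×2, gaWC×2, gaWc×2, gawC×2, gawc×2
GgAaWwCc gametes: GAWC×1, GAWc×1, GAwC×1, GAwc×1, GaWC×1, GaWc×1, GawC×1, Gawc×1, gAWC×1, gAWc×1, gAwC×1, gAwc×1, gaWC×1, gaWc×1, gawC×1, gawc×1
GgaaWwCc×GgAaWwCc grid (16·16=256): GGAaWWCC=2 GGAaWWCc=4 GGAaWWcc=2 GGAaWwCC=4 GGAaWwCc=8 GGAaWwcc=4 GGAawwCC=2 GGAawwCc=4 GGAawwcc=2 GGaaWWCC=2 GGaaWWCc=4 GGaaWWcc=2 GGaaWwCC=4 GGaaWwCc=8 GGaaWwcc=4 GGaawwCC=2 GGaawwCc=4 GGaawwcc=2 GgAaWWCC=4 GgAaWWCc=8 GgAaWWcc=4 GgAaWwCC=8 GgAaWwCc=16 GgAaWwcc=8 GgAawwCC=4 GgAawwCc=8 GgAawwcc=4 GgaaWWCC=4 GgaaWWCc=8 GgaaWWcc=4 GgaaWwCC=8 GgaaWwCc=16 GgaaWwcc=8 GgaawwCC=4 GgaawwCc=8 Ggaawwcc=4 ggAaWWCC=2 ggAaWWCc=4 ggAaWWcc=2 ggAaWwCC=4 ggAaWwCc=8 ggAaWwcc=4 ggAawwCC=2 ggAawwCc=4 ggAawwcc=2 ggaaWWCC=2 ggaaWWCc=4 ggaaWWcc=2 ggaaWwCC=4 ggaaWwCc=8 ggaaWwcc=4 ggaawwCC=2 ggaawwCc=4 ggaawwcc=2
GGAawwCC hits 2/256; gcd=2; 2÷2/256÷2 = 1/128

P(GGAawwCC) = 1/128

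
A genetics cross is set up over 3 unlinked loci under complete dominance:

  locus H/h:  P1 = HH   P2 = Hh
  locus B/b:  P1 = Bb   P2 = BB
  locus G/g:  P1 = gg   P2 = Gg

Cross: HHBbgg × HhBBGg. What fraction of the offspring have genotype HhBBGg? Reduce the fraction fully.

HHBbgg gametes: HBg×4, Hbg×4
HhBBGg gametes: HBG×2, HBg×2, hBG×2, hBg×2
HHBbgg×HhBBGg grid (8·8=64): HHBBGg=8 HHBBgg=8 HHBbGg=8 HHBbgg=8 HhBBGg=8 HhBBgg=8 HhBbGg=8 HhBbgg=8
HhBBGg hits 8/64; gcd=8; 8÷8/64÷8 = 1/8

P(HhBBGg) = 1/8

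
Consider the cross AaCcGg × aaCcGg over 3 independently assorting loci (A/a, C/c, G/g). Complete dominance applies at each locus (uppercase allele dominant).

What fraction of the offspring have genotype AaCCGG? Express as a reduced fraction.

AaCcGg gametes: ACG×1, ACg×1, AcG×1, Acg×1, aCG×1, aCg×1, acG×1, acg×1
aaCcGg gametes: aCG×2, aCg×2, acG×2, acg×2
AaCcGg×aaCcGg grid (8·8=64): AaCCGG=2 AaCCGg=4 AaCCgg=2 AaCcGG=4 AaCcGg=8 AaCcgg=4 AaccGG=2 AaccGg=4 Aaccgg=2 aaCCGG=2 aaCCGg=4 aaCCgg=2 aaCcGG=4 aaCcGg=8 aaCcgg=4 aaccGG=2 aaccGg=4 aaccgg=2
AaCCGG hits 2/64; gcd=2; 2÷2/64÷2 = 1/32

P(AaCCGG) = 1/32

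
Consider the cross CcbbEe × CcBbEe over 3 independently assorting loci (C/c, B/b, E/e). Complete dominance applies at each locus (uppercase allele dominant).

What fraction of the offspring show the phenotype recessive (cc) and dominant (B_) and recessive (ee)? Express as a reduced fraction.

P(cc B_ ee) = 1/32

CcbbEe gametes: CbE×2, Cbe×2, cbE×2, cbe×2
CcBbEe gametes: CBE×1, CBe×1, CbE×1, Cbe×1, cBE×1, cBe×1, cbE×1, cbe×1
CcbbEe×CcBbEe grid (8·8=64): CCBbEE=2 CCBbEe=4 CCBbee=2 CCbbEE=2 CCbbEe=4 CCbbee=2 CcBbEE=4 CcBbEe=8 CcBbee=4 CcbbEE=4 CcbbEe=8 Ccbbee=4 ccBbEE=2 ccBbEe=4 ccBbee=2 ccbbEE=2 ccbbEe=4 ccbbee=2
cc B_ ee hits 2/64; gcd=2; 2÷2/64÷2 = 1/32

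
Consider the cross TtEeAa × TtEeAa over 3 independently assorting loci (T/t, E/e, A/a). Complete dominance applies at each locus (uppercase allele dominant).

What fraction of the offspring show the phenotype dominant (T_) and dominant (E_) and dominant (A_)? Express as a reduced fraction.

TtEeAa gametes: TEA×1, TEa×1, TeA×1, Tea×1, tEA×1, tEa×1, teA×1, tea×1
TtEeAa gametes: TEA×1, TEa×1, TeA×1, Tea×1, tEA×1, tEa×1, teA×1, tea×1
TtEeAa×TtEeAa grid (8·8=64): TTEEAA=1 TTEEAa=2 TTEEaa=1 TTEeAA=2 TTEeAa=4 TTEeaa=2 TTeeAA=1 TTeeAa=2 TTeeaa=1 TtEEAA=2 TtEEAa=4 TtEEaa=2 TtEeAA=4 TtEeAa=8 TtEeaa=4 TteeAA=2 TteeAa=4 Tteeaa=2 ttEEAA=1 ttEEAa=2 ttEEaa=1 ttEeAA=2 ttEeAa=4 ttEeaa=2 tteeAA=1 tteeAa=2 tteeaa=1
T_ E_ A_ hits 27/64; gcd=1; 27÷1/64÷1 = 27/64

P(T_ E_ A_) = 27/64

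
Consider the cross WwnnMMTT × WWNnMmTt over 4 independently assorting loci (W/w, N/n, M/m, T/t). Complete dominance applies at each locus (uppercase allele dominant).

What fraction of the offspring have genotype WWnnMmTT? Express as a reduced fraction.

P(WWnnMmTT) = 1/16

WwnnMMTT gametes: WnMT×8, wnMT×8
WWNnMmTt gametes: WNMT×2, WNMt×2, WNmT×2, WNmt×2, WnMT×2, WnMt×2, WnmT×2, Wnmt×2
WwnnMMTT×WWNnMmTt grid (16·16=256): WWNnMMTT=16 WWNnMMTt=16 WWNnMmTT=16 WWNnMmTt=16 WWnnMMTT=16 WWnnMMTt=16 WWnnMmTT=16 WWnnMmTt=16 WwNnMMTT=16 WwNnMMTt=16 WwNnMmTT=16 WwNnMmTt=16 WwnnMMTT=16 WwnnMMTt=16 WwnnMmTT=16 WwnnMmTt=16
WWnnMmTT hits 16/256; gcd=16; 16÷16/256÷16 = 1/16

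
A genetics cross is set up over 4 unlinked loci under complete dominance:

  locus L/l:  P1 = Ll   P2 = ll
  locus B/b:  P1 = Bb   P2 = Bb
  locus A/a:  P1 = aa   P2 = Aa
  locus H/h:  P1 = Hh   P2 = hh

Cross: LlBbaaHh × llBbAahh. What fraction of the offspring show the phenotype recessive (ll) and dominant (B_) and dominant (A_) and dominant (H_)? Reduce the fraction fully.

P(ll B_ A_ H_) = 3/32

LlBbaaHh gametes: LBaH×2, LBah×2, LbaH×2, Lbah×2, lBaH×2, lBah×2, lbaH×2, lbah×2
llBbAahh gametes: lBAh×4, lBah×4, lbAh×4, lbah×4
LlBbaaHh×llBbAahh grid (16·16=256): LlBBAaHh=8 LlBBAahh=8 LlBBaaHh=8 LlBBaahh=8 LlBbAaHh=16 LlBbAahh=16 LlBbaaHh=16 LlBbaahh=16 LlbbAaHh=8 LlbbAahh=8 LlbbaaHh=8 Llbbaahh=8 llBBAaHh=8 llBBAahh=8 llBBaaHh=8 llBBaahh=8 llBbAaHh=16 llBbAahh=16 llBbaaHh=16 llBbaahh=16 llbbAaHh=8 llbbAahh=8 llbbaaHh=8 llbbaahh=8
ll B_ A_ H_ hits 24/256; gcd=8; 24÷8/256÷8 = 3/32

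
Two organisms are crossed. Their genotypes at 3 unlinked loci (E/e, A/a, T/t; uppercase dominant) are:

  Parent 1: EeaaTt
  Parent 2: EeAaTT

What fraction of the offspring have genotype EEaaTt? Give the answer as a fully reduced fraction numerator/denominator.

EeaaTt gametes: EaT×2, Eat×2, eaT×2, eat×2
EeAaTT gametes: EAT×2, EaT×2, eAT×2, eaT×2
EeaaTt×EeAaTT grid (8·8=64): EEAaTT=4 EEAaTt=4 EEaaTT=4 EEaaTt=4 EeAaTT=8 EeAaTt=8 EeaaTT=8 EeaaTt=8 eeAaTT=4 eeAaTt=4 eeaaTT=4 eeaaTt=4
EEaaTt hits 4/64; gcd=4; 4÷4/64÷4 = 1/16

P(EEaaTt) = 1/16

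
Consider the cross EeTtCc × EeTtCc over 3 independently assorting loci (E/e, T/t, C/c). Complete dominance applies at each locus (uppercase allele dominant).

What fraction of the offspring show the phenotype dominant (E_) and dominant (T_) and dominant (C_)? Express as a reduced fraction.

EeTtCc gametes: ETC×1, ETc×1, EtC×1, Etc×1, eTC×1, eTc×1, etC×1, etc×1
EeTtCc gametes: ETC×1, ETc×1, EtC×1, Etc×1, eTC×1, eTc×1, etC×1, etc×1
EeTtCc×EeTtCc grid (8·8=64): EETTCC=1 EETTCc=2 EETTcc=1 EETtCC=2 EETtCc=4 EETtcc=2 EEttCC=1 EEttCc=2 EEttcc=1 EeTTCC=2 EeTTCc=4 EeTTcc=2 EeTtCC=4 EeTtCc=8 EeTtcc=4 EettCC=2 EettCc=4 Eettcc=2 eeTTCC=1 eeTTCc=2 eeTTcc=1 eeTtCC=2 eeTtCc=4 eeTtcc=2 eettCC=1 eettCc=2 eettcc=1
E_ T_ C_ hits 27/64; gcd=1; 27÷1/64÷1 = 27/64

P(E_ T_ C_) = 27/64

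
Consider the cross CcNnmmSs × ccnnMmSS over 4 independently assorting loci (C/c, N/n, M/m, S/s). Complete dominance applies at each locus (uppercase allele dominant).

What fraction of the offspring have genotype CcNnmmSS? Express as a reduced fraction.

P(CcNnmmSS) = 1/16

CcNnmmSs gametes: CNmS×2, CNms×2, CnmS×2, Cnms×2, cNmS×2, cNms×2, cnmS×2, cnms×2
ccnnMmSS gametes: cnMS×8, cnmS×8
CcNnmmSs×ccnnMmSS grid (16·16=256): CcNnMmSS=16 CcNnMmSs=16 CcNnmmSS=16 CcNnmmSs=16 CcnnMmSS=16 CcnnMmSs=16 CcnnmmSS=16 CcnnmmSs=16 ccNnMmSS=16 ccNnMmSs=16 ccNnmmSS=16 ccNnmmSs=16 ccnnMmSS=16 ccnnMmSs=16 ccnnmmSS=16 ccnnmmSs=16
CcNnmmSS hits 16/256; gcd=16; 16÷16/256÷16 = 1/16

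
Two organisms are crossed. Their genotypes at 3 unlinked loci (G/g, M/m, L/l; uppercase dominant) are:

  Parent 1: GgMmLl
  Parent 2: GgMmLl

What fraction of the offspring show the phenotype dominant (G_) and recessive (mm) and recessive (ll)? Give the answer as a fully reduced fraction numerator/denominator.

P(G_ mm ll) = 3/64

GgMmLl gametes: GML×1, GMl×1, GmL×1, Gml×1, gML×1, gMl×1, gmL×1, gml×1
GgMmLl gametes: GML×1, GMl×1, GmL×1, Gml×1, gML×1, gMl×1, gmL×1, gml×1
GgMmLl×GgMmLl grid (8·8=64): GGMMLL=1 GGMMLl=2 GGMMll=1 GGMmLL=2 GGMmLl=4 GGMmll=2 GGmmLL=1 GGmmLl=2 GGmmll=1 GgMMLL=2 GgMMLl=4 GgMMll=2 GgMmLL=4 GgMmLl=8 GgMmll=4 GgmmLL=2 GgmmLl=4 Ggmmll=2 ggMMLL=1 ggMMLl=2 ggMMll=1 ggMmLL=2 ggMmLl=4 ggMmll=2 ggmmLL=1 ggmmLl=2 ggmmll=1
G_ mm ll hits 3/64; gcd=1; 3÷1/64÷1 = 3/64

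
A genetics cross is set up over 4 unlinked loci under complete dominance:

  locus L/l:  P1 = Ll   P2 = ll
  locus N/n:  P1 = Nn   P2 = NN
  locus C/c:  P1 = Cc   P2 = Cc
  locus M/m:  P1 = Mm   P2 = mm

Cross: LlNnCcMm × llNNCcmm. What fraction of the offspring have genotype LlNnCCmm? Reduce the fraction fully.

P(LlNnCCmm) = 1/32

LlNnCcMm gametes: LNCM×1, LNCm×1, LNcM×1, LNcm×1, LnCM×1, LnCm×1, LncM×1, Lncm×1, lNCM×1, lNCm×1, lNcM×1, lNcm×1, lnCM×1, lnCm×1, lncM×1, lncm×1
llNNCcmm gametes: lNCm×8, lNcm×8
LlNnCcMm×llNNCcmm grid (16·16=256): LlNNCCMm=8 LlNNCCmm=8 LlNNCcMm=16 LlNNCcmm=16 LlNNccMm=8 LlNNccmm=8 LlNnCCMm=8 LlNnCCmm=8 LlNnCcMm=16 LlNnCcmm=16 LlNnccMm=8 LlNnccmm=8 llNNCCMm=8 llNNCCmm=8 llNNCcMm=16 llNNCcmm=16 llNNccMm=8 llNNccmm=8 llNnCCMm=8 llNnCCmm=8 llNnCcMm=16 llNnCcmm=16 llNnccMm=8 llNnccmm=8
LlNnCCmm hits 8/256; gcd=8; 8÷8/256÷8 = 1/32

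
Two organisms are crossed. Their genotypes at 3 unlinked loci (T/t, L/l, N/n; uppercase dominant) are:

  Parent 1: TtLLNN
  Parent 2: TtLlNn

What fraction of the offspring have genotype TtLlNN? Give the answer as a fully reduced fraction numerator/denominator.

P(TtLlNN) = 1/8

TtLLNN gametes: TLN×4, tLN×4
TtLlNn gametes: TLN×1, TLn×1, TlN×1, Tln×1, tLN×1, tLn×1, tlN×1, tln×1
TtLLNN×TtLlNn grid (8·8=64): TTLLNN=4 TTLLNn=4 TTLlNN=4 TTLlNn=4 TtLLNN=8 TtLLNn=8 TtLlNN=8 TtLlNn=8 ttLLNN=4 ttLLNn=4 ttLlNN=4 ttLlNn=4
TtLlNN hits 8/64; gcd=8; 8÷8/64÷8 = 1/8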